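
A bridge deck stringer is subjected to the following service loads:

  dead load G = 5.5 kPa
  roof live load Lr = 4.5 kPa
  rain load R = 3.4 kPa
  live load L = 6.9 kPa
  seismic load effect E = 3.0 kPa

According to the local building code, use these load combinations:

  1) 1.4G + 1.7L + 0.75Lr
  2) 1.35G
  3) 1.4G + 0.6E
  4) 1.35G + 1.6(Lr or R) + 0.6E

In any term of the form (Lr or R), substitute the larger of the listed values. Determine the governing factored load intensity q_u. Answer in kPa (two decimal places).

22.81 kPa

(Lr or R) → Lr = 4.5 kPa.
1) 1.4(5.5) + 1.7(6.9) + 0.75(4.5) = 7.70 + 11.73 + 3.38 = 22.81
2) 1.35(5.5) = 7.43
3) 1.4(5.5) + 0.6(3.0) = 7.70 + 1.80 = 9.50
4) 1.35(5.5) + 1.6(4.5) + 0.6(3.0) = 7.43 + 7.20 + 1.80 = 16.43
Combination 1 governs: q_u = 22.81 kPa.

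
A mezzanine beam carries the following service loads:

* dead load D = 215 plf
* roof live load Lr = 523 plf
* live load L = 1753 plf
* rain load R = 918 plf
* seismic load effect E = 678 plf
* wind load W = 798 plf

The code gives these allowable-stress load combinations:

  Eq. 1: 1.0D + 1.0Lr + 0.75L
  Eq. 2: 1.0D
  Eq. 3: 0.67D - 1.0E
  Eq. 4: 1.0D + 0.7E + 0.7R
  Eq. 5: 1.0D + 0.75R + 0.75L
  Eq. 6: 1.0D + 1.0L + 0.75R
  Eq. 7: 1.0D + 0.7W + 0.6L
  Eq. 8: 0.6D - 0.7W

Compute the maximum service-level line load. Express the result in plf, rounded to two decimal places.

Eq. 1: 1.0(215) + 1.0(523) + 0.75(1753) = 215.00 + 523.00 + 1314.75 = 2052.75
Eq. 2: 1.0(215) = 215.00
Eq. 3: 0.67(215) - 1.0(678) = 144.05 - 678.00 = -533.95
Eq. 4: 1.0(215) + 0.7(678) + 0.7(918) = 215.00 + 474.60 + 642.60 = 1332.20
Eq. 5: 1.0(215) + 0.75(918) + 0.75(1753) = 215.00 + 688.50 + 1314.75 = 2218.25
Eq. 6: 1.0(215) + 1.0(1753) + 0.75(918) = 215.00 + 1753.00 + 688.50 = 2656.50
Eq. 7: 1.0(215) + 0.7(798) + 0.6(1753) = 215.00 + 558.60 + 1051.80 = 1825.40
Eq. 8: 0.6(215) - 0.7(798) = 129.00 - 558.60 = -429.60
The controlling combination is 6, giving 2656.50 plf.

2656.50 plf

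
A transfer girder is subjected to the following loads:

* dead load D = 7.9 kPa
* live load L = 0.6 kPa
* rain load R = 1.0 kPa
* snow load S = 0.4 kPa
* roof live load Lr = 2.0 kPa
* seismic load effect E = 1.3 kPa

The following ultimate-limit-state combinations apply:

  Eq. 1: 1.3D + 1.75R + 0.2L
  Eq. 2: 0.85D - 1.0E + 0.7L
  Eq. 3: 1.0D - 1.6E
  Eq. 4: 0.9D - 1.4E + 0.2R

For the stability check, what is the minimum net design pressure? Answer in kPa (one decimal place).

Eq. 1: 1.3(7.9) + 1.75(1.0) + 0.2(0.6) = 12.1
Eq. 2: 0.85(7.9) - 1.0(1.3) + 0.7(0.6) = 5.8
Eq. 3: 1.0(7.9) - 1.6(1.3) = 5.8
Eq. 4: 0.9(7.9) - 1.4(1.3) + 0.2(1.0) = 5.5
Combination 4 gives the minimum: 5.5 kPa.

5.5 kPa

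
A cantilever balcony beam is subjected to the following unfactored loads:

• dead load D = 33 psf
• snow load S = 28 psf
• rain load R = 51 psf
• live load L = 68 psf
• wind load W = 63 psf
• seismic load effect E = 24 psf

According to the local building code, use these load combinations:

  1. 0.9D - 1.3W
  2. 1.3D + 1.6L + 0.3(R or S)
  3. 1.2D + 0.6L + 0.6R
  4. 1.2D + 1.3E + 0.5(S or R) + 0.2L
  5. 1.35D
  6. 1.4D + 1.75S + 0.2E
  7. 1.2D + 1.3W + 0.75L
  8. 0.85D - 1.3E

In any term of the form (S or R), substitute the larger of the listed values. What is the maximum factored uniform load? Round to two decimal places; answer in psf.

(R or S) → R = 51 psf; (S or R) → R = 51 psf.
1. 0.9(33) - 1.3(63) = 29.70 - 81.90 = -52.20
2. 1.3(33) + 1.6(68) + 0.3(51) = 42.90 + 108.80 + 15.30 = 167.00
3. 1.2(33) + 0.6(68) + 0.6(51) = 39.60 + 40.80 + 30.60 = 111.00
4. 1.2(33) + 1.3(24) + 0.5(51) + 0.2(68) = 39.60 + 31.20 + 25.50 + 13.60 = 109.90
5. 1.35(33) = 44.55
6. 1.4(33) + 1.75(28) + 0.2(24) = 46.20 + 49.00 + 4.80 = 100.00
7. 1.2(33) + 1.3(63) + 0.75(68) = 39.60 + 81.90 + 51.00 = 172.50
8. 0.85(33) - 1.3(24) = 28.05 - 31.20 = -3.15
The controlling combination is 7, giving 172.50 psf.

172.50 psf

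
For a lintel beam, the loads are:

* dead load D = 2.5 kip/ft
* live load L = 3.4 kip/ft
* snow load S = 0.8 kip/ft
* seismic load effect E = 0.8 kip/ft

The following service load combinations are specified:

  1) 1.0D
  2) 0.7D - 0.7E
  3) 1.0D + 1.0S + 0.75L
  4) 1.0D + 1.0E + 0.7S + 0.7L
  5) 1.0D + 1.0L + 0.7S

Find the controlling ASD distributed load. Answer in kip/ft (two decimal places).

6.46 kip/ft

1) 1.0(2.5) = 2.50
2) 0.7(2.5) - 0.7(0.8) = 1.75 - 0.56 = 1.19
3) 1.0(2.5) + 1.0(0.8) + 0.75(3.4) = 2.50 + 0.80 + 2.55 = 5.85
4) 1.0(2.5) + 1.0(0.8) + 0.7(0.8) + 0.7(3.4) = 2.50 + 0.80 + 0.56 + 2.38 = 6.24
5) 1.0(2.5) + 1.0(3.4) + 0.7(0.8) = 2.50 + 3.40 + 0.56 = 6.46
Maximum is from combination 5.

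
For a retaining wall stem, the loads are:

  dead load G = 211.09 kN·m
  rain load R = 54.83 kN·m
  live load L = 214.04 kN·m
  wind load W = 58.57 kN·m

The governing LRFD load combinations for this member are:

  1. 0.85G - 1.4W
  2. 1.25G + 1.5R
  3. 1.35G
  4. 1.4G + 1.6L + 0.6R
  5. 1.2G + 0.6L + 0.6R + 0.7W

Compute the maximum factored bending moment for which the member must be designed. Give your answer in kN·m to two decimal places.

670.89 kN·m

1. 0.85(211.09) - 1.4(58.57) = 179.43 - 82.00 = 97.43
2. 1.25(211.09) + 1.5(54.83) = 263.86 + 82.25 = 346.11
3. 1.35(211.09) = 284.97
4. 1.4(211.09) + 1.6(214.04) + 0.6(54.83) = 295.53 + 342.46 + 32.90 = 670.89
5. 1.2(211.09) + 0.6(214.04) + 0.6(54.83) + 0.7(58.57) = 253.31 + 128.42 + 32.90 + 41.00 = 455.63
The controlling combination is 4, giving 670.89 kN·m.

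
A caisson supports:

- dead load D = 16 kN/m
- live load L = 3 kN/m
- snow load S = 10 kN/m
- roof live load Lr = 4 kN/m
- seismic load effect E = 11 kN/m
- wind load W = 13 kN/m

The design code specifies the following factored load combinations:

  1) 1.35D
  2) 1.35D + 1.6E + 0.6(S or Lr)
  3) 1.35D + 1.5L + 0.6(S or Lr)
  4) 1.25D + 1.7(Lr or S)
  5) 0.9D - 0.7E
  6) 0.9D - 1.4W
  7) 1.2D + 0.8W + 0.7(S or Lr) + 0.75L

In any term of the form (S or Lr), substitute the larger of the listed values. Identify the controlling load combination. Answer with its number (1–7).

Combination 2

(S or Lr) → S = 10 kN/m; (Lr or S) → S = 10 kN/m.
1) 1.35(16) = 21.6
2) 1.35(16) + 1.6(11) + 0.6(10) = 45.2
3) 1.35(16) + 1.5(3) + 0.6(10) = 32.1
4) 1.25(16) + 1.7(10) = 37.0
5) 0.9(16) - 0.7(11) = 6.7
6) 0.9(16) - 1.4(13) = -3.8
7) 1.2(16) + 0.8(13) + 0.7(10) + 0.75(3) = 38.9
The largest value is 45.2 kN/m from combination 2.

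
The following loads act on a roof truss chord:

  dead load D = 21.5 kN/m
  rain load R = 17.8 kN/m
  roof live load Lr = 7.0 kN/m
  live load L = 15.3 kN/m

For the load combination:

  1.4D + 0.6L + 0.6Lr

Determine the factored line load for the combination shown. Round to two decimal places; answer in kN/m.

1.4(21.5) + 0.6(15.3) + 0.6(7.0) = 30.10 + 9.18 + 4.20 = 43.48
w_u = 43.48 kN/m.

43.48 kN/m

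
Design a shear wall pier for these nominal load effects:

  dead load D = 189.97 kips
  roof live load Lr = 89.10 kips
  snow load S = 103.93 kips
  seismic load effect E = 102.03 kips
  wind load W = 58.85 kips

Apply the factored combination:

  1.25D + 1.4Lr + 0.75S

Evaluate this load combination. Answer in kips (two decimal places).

1.25(189.97) + 1.4(89.10) + 0.75(103.93) = 237.46 + 124.74 + 77.95 = 440.15
P_u = 440.15 kips.

440.15 kips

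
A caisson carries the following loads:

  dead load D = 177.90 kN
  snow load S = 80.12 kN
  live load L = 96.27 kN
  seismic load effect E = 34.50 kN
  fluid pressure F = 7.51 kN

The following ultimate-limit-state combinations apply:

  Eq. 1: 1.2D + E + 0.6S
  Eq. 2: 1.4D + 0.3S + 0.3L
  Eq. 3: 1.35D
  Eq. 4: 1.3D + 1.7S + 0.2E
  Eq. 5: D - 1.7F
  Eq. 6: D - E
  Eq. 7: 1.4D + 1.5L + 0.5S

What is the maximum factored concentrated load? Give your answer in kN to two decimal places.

Eq. 1: 1.2(177.90) + 1.0(34.50) + 0.6(80.12) = 213.48 + 34.50 + 48.07 = 296.05
Eq. 2: 1.4(177.90) + 0.3(80.12) + 0.3(96.27) = 249.06 + 24.04 + 28.88 = 301.98
Eq. 3: 1.35(177.90) = 240.17
Eq. 4: 1.3(177.90) + 1.7(80.12) + 0.2(34.50) = 231.27 + 136.20 + 6.90 = 374.37
Eq. 5: 1.0(177.90) - 1.7(7.51) = 177.90 - 12.77 = 165.13
Eq. 6: 1.0(177.90) - 1.0(34.50) = 177.90 - 34.50 = 143.40
Eq. 7: 1.4(177.90) + 1.5(96.27) + 0.5(80.12) = 249.06 + 144.41 + 40.06 = 433.53
Maximum is from combination 7.

433.53 kN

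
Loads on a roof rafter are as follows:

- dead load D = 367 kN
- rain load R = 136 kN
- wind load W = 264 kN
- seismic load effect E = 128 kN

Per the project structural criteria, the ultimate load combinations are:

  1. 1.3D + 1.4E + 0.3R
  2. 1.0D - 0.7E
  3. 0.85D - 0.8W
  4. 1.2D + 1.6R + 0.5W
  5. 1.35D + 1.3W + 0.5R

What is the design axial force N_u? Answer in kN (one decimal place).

1. 1.3(367) + 1.4(128) + 0.3(136) = 697.1
2. 1.0(367) - 0.7(128) = 277.4
3. 0.85(367) - 0.8(264) = 100.8
4. 1.2(367) + 1.6(136) + 0.5(264) = 790.0
5. 1.35(367) + 1.3(264) + 0.5(136) = 906.7
The controlling combination is 5, giving 906.7 kN.

906.7 kN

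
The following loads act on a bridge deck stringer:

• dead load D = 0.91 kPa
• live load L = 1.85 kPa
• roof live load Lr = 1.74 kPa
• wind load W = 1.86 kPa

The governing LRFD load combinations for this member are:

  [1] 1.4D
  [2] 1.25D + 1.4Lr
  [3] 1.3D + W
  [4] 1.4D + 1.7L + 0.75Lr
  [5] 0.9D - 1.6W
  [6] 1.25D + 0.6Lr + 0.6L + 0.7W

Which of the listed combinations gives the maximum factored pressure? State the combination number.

Combination 4

[1] 1.4(0.91) = 1.27
[2] 1.25(0.91) + 1.4(1.74) = 3.57
[3] 1.3(0.91) + 1.0(1.86) = 1.18 + 1.86 = 3.04
[4] 1.4(0.91) + 1.7(1.85) + 0.75(1.74) = 5.72
[5] 0.9(0.91) - 1.6(1.86) = 0.82 - 2.98 = -2.16
[6] 1.25(0.91) + 0.6(1.74) + 0.6(1.85) + 0.7(1.86) = 1.14 + 1.04 + 1.11 + 1.30 = 4.59
The largest value is 5.72 kPa from combination 4.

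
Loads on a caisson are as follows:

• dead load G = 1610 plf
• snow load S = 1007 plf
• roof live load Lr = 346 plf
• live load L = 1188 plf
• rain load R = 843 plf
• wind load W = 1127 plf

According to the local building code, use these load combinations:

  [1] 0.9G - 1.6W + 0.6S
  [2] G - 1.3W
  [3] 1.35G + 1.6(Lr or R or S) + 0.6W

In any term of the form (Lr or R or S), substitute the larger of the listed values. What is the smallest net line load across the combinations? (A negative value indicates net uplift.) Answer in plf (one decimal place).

(Lr or R or S) → S = 1007 plf.
[1] 0.9(1610) - 1.6(1127) + 0.6(1007) = 1449.0 - 1803.2 + 604.2 = 250.0
[2] 1.0(1610) - 1.3(1127) = 1610.0 - 1465.1 = 144.9
[3] 1.35(1610) + 1.6(1007) + 0.6(1127) = 2173.5 + 1611.2 + 676.2 = 4460.9
Combination 2 gives the minimum: 144.9 plf.

144.9 plf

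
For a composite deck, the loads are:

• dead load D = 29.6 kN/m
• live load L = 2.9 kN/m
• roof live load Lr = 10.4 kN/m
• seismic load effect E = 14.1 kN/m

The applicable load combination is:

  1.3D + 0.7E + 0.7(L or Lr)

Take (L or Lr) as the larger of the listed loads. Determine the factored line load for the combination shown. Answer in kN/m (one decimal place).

(L or Lr) → Lr = 10.4 kN/m.
1.3(29.6) + 0.7(14.1) + 0.7(10.4) = 55.6
w_u = 55.6 kN/m.

55.6 kN/m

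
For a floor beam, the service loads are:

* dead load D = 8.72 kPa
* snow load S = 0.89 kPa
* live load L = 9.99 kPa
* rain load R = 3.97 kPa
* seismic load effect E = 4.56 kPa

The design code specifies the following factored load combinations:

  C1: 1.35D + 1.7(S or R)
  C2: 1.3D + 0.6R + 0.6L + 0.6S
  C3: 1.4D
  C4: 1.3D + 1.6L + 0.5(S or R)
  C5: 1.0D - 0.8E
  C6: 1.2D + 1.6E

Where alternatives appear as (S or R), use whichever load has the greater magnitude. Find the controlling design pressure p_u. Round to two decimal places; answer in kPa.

29.31 kPa

(S or R) → R = 3.97 kPa.
C1: 1.35(8.72) + 1.7(3.97) = 18.52
C2: 1.3(8.72) + 0.6(3.97) + 0.6(9.99) + 0.6(0.89) = 20.25
C3: 1.4(8.72) = 12.21
C4: 1.3(8.72) + 1.6(9.99) + 0.5(3.97) = 29.31
C5: 1.0(8.72) - 0.8(4.56) = 5.07
C6: 1.2(8.72) + 1.6(4.56) = 17.76
Combination 4 governs: p_u = 29.31 kPa.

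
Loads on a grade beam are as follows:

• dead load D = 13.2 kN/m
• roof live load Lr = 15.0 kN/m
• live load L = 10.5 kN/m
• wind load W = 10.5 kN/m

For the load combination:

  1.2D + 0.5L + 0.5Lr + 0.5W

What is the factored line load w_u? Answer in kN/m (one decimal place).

1.2(13.2) + 0.5(10.5) + 0.5(15.0) + 0.5(10.5) = 33.8
w_u = 33.8 kN/m.

33.8 kN/m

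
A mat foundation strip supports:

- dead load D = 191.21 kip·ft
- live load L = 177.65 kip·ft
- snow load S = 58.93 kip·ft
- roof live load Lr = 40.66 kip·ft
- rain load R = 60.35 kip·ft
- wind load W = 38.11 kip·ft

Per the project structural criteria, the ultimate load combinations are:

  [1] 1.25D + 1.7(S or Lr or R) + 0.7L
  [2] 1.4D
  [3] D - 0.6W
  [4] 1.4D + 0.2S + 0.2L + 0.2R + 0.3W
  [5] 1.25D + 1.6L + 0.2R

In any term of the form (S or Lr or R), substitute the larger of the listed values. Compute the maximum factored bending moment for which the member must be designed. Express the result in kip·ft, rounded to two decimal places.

535.32 kip·ft

(S or Lr or R) → R = 60.35 kip·ft.
[1] 1.25(191.21) + 1.7(60.35) + 0.7(177.65) = 465.96
[2] 1.4(191.21) = 267.69
[3] 1.0(191.21) - 0.6(38.11) = 168.34
[4] 1.4(191.21) + 0.2(58.93) + 0.2(177.65) + 0.2(60.35) + 0.3(38.11) = 338.51
[5] 1.25(191.21) + 1.6(177.65) + 0.2(60.35) = 535.32
Maximum is from combination 5.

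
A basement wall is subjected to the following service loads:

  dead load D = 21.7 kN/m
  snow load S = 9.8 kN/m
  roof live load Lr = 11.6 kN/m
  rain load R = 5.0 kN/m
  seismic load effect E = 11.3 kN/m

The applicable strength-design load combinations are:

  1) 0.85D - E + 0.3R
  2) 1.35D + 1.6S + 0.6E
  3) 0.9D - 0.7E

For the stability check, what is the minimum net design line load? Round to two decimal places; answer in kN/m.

8.65 kN/m

1) 0.85(21.7) - 1.0(11.3) + 0.3(5.0) = 18.45 - 11.30 + 1.50 = 8.65
2) 1.35(21.7) + 1.6(9.8) + 0.6(11.3) = 29.30 + 15.68 + 6.78 = 51.76
3) 0.9(21.7) - 0.7(11.3) = 19.53 - 7.91 = 11.62
Combination 1 gives the minimum: 8.65 kN/m.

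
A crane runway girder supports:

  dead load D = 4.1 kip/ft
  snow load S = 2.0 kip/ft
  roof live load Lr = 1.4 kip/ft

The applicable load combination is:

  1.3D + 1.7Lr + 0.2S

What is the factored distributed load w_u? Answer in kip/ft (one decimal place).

8.1 kip/ft

1.3(4.1) + 1.7(1.4) + 0.2(2.0) = 5.3 + 2.4 + 0.4 = 8.1
w_u = 8.1 kip/ft.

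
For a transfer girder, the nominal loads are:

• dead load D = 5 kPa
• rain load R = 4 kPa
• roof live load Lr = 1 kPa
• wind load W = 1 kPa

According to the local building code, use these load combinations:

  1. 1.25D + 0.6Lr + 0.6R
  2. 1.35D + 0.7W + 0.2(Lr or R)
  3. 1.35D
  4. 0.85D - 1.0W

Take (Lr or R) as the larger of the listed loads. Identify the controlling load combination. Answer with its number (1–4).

(Lr or R) → R = 4 kPa.
1. 1.25(5) + 0.6(1) + 0.6(4) = 6.3 + 0.6 + 2.4 = 9.3
2. 1.35(5) + 0.7(1) + 0.2(4) = 6.8 + 0.7 + 0.8 = 8.3
3. 1.35(5) = 6.8
4. 0.85(5) - 1.0(1) = 4.3 - 1.0 = 3.3
The largest value is 9.3 kPa from combination 1.

Combination 1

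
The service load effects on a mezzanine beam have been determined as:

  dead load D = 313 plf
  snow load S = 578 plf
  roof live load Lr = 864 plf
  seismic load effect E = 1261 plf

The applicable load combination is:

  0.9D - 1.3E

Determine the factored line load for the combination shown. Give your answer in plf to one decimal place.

-1357.6 plf

0.9(313) - 1.3(1261) = 281.7 - 1639.3 = -1357.6
w_u = -1357.6 plf.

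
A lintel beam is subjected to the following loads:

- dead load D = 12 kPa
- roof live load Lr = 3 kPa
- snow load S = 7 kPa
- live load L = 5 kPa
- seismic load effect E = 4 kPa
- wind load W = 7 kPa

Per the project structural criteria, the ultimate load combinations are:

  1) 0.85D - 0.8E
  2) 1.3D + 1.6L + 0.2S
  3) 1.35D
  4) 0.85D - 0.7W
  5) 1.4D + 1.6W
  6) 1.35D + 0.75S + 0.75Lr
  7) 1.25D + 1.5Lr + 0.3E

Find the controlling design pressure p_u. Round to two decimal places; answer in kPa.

1) 0.85(12) - 0.8(4) = 7.00
2) 1.3(12) + 1.6(5) + 0.2(7) = 25.00
3) 1.35(12) = 16.20
4) 0.85(12) - 0.7(7) = 5.30
5) 1.4(12) + 1.6(7) = 28.00
6) 1.35(12) + 0.75(7) + 0.75(3) = 23.70
7) 1.25(12) + 1.5(3) + 0.3(4) = 20.70
Combination 5 governs: p_u = 28.00 kPa.

28.00 kPa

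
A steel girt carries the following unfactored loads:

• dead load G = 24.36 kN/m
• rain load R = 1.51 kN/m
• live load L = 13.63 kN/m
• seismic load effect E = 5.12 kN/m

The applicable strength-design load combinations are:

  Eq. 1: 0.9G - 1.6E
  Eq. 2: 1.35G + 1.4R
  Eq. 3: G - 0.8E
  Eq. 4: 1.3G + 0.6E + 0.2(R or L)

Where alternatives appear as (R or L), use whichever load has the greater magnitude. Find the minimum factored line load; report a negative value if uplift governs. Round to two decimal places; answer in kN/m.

13.73 kN/m

(R or L) → L = 13.63 kN/m.
Eq. 1: 0.9(24.36) - 1.6(5.12) = 21.92 - 8.19 = 13.73
Eq. 2: 1.35(24.36) + 1.4(1.51) = 32.89 + 2.11 = 35.00
Eq. 3: 1.0(24.36) - 0.8(5.12) = 24.36 - 4.10 = 20.26
Eq. 4: 1.3(24.36) + 0.6(5.12) + 0.2(13.63) = 31.67 + 3.07 + 2.73 = 37.47
Combination 1 gives the minimum: 13.73 kN/m.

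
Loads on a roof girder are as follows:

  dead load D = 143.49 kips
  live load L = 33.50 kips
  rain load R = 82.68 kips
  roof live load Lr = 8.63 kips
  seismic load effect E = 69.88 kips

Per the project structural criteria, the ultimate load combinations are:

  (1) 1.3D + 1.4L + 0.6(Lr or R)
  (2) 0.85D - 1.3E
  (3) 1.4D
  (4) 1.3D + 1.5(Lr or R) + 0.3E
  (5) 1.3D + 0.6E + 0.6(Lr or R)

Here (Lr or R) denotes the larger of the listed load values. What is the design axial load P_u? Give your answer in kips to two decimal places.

(Lr or R) → R = 82.68 kips.
(1) 1.3(143.49) + 1.4(33.50) + 0.6(82.68) = 186.54 + 46.90 + 49.61 = 283.05
(2) 0.85(143.49) - 1.3(69.88) = 31.12
(3) 1.4(143.49) = 200.89
(4) 1.3(143.49) + 1.5(82.68) + 0.3(69.88) = 186.54 + 124.02 + 20.96 = 331.52
(5) 1.3(143.49) + 0.6(69.88) + 0.6(82.68) = 278.07
The controlling combination is 4, giving 331.52 kips.

331.52 kips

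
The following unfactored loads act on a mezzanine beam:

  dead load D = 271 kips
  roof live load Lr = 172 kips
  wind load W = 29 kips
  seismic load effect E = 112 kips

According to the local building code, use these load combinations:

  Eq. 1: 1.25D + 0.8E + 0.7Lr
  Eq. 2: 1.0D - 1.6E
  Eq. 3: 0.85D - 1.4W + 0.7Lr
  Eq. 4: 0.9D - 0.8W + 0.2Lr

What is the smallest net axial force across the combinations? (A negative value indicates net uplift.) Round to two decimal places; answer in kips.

Eq. 1: 1.25(271) + 0.8(112) + 0.7(172) = 338.75 + 89.60 + 120.40 = 548.75
Eq. 2: 1.0(271) - 1.6(112) = 271.00 - 179.20 = 91.80
Eq. 3: 0.85(271) - 1.4(29) + 0.7(172) = 230.35 - 40.60 + 120.40 = 310.15
Eq. 4: 0.9(271) - 0.8(29) + 0.2(172) = 243.90 - 23.20 + 34.40 = 255.10
Combination 2 gives the minimum: 91.80 kips.

91.80 kips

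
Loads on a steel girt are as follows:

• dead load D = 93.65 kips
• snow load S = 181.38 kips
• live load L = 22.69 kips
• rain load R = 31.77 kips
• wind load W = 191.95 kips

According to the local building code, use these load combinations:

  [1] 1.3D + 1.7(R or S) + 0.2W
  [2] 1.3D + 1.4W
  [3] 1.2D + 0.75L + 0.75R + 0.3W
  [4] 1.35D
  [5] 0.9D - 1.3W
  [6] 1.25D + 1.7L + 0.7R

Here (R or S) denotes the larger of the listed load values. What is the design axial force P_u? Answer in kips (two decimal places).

(R or S) → S = 181.38 kips.
[1] 1.3(93.65) + 1.7(181.38) + 0.2(191.95) = 468.48
[2] 1.3(93.65) + 1.4(191.95) = 121.75 + 268.73 = 390.48
[3] 1.2(93.65) + 0.75(22.69) + 0.75(31.77) + 0.3(191.95) = 210.81
[4] 1.35(93.65) = 126.43
[5] 0.9(93.65) - 1.3(191.95) = 84.29 - 249.54 = -165.25
[6] 1.25(93.65) + 1.7(22.69) + 0.7(31.77) = 117.06 + 38.57 + 22.24 = 177.87
Combination 1 governs: P_u = 468.48 kips.

468.48 kips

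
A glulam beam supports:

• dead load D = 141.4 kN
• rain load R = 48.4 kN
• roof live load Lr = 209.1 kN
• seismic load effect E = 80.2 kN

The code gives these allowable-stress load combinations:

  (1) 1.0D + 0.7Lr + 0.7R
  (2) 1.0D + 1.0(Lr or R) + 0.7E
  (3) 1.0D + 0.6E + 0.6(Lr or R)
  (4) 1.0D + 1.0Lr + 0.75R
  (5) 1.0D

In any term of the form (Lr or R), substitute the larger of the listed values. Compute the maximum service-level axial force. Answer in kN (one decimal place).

(Lr or R) → Lr = 209.1 kN.
(1) 1.0(141.4) + 0.7(209.1) + 0.7(48.4) = 321.7
(2) 1.0(141.4) + 1.0(209.1) + 0.7(80.2) = 406.6
(3) 1.0(141.4) + 0.6(80.2) + 0.6(209.1) = 315.0
(4) 1.0(141.4) + 1.0(209.1) + 0.75(48.4) = 386.8
(5) 1.0(141.4) = 141.4
Maximum is from combination 2.

406.6 kN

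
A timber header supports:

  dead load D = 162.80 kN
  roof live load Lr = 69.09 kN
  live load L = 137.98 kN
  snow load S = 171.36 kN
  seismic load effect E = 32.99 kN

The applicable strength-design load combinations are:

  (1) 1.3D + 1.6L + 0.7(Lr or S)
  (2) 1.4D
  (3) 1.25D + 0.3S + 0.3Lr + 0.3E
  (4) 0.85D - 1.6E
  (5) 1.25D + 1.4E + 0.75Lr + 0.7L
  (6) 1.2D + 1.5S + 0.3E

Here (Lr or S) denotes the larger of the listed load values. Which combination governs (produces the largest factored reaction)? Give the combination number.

(Lr or S) → S = 171.36 kN.
(1) 1.3(162.80) + 1.6(137.98) + 0.7(171.36) = 211.64 + 220.77 + 119.95 = 552.36
(2) 1.4(162.80) = 227.92
(3) 1.25(162.80) + 0.3(171.36) + 0.3(69.09) + 0.3(32.99) = 285.53
(4) 0.85(162.80) - 1.6(32.99) = 138.38 - 52.78 = 85.60
(5) 1.25(162.80) + 1.4(32.99) + 0.75(69.09) + 0.7(137.98) = 398.09
(6) 1.2(162.80) + 1.5(171.36) + 0.3(32.99) = 195.36 + 257.04 + 9.90 = 462.30
The largest value is 552.36 kN from combination 1.

Combination 1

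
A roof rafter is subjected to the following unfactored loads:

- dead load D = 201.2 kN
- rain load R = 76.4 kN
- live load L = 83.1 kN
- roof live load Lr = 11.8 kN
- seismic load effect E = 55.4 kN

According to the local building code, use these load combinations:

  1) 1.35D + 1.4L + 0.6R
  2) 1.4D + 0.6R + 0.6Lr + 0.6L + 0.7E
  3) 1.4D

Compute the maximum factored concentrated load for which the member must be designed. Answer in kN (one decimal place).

1) 1.35(201.2) + 1.4(83.1) + 0.6(76.4) = 433.8
2) 1.4(201.2) + 0.6(76.4) + 0.6(11.8) + 0.6(83.1) + 0.7(55.4) = 423.2
3) 1.4(201.2) = 281.7
The controlling combination is 1, giving 433.8 kN.

433.8 kN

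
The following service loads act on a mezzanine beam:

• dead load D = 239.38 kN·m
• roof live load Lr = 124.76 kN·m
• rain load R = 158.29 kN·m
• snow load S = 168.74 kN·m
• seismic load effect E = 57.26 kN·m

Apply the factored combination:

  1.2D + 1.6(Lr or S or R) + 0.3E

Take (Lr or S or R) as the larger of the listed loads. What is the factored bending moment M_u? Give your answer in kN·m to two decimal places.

574.42 kN·m

(Lr or S or R) → S = 168.74 kN·m.
1.2(239.38) + 1.6(168.74) + 0.3(57.26) = 287.26 + 269.98 + 17.18 = 574.42
M_u = 574.42 kN·m.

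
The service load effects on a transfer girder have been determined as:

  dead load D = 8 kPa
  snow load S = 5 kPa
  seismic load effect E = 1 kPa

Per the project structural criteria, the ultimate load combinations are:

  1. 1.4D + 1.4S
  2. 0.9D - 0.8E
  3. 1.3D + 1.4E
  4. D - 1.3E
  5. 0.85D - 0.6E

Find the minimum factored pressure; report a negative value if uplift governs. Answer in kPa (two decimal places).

6.20 kPa

1. 1.4(8) + 1.4(5) = 11.20 + 7.00 = 18.20
2. 0.9(8) - 0.8(1) = 7.20 - 0.80 = 6.40
3. 1.3(8) + 1.4(1) = 10.40 + 1.40 = 11.80
4. 1.0(8) - 1.3(1) = 8.00 - 1.30 = 6.70
5. 0.85(8) - 0.6(1) = 6.80 - 0.60 = 6.20
Combination 5 gives the minimum: 6.20 kPa.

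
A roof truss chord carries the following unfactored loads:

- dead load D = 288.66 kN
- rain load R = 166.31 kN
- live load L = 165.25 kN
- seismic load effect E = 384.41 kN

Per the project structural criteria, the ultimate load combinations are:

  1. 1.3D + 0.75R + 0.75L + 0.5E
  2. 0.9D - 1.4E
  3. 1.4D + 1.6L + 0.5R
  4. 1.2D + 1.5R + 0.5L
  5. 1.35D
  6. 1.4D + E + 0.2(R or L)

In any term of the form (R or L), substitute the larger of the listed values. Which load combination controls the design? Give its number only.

(R or L) → R = 166.31 kN.
1. 1.3(288.66) + 0.75(166.31) + 0.75(165.25) + 0.5(384.41) = 816.13
2. 0.9(288.66) - 1.4(384.41) = 259.79 - 538.17 = -278.38
3. 1.4(288.66) + 1.6(165.25) + 0.5(166.31) = 404.12 + 264.40 + 83.16 = 751.68
4. 1.2(288.66) + 1.5(166.31) + 0.5(165.25) = 678.48
5. 1.35(288.66) = 389.69
6. 1.4(288.66) + 1.0(384.41) + 0.2(166.31) = 821.80
The largest value is 821.80 kN from combination 6.

Combination 6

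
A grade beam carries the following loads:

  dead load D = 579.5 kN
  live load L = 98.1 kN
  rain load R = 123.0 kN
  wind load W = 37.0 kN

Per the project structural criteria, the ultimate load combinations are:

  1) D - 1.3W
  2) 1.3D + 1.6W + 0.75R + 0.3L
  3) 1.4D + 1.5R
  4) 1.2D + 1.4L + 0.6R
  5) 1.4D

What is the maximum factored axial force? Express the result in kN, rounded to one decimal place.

1) 1.0(579.5) - 1.3(37.0) = 531.4
2) 1.3(579.5) + 1.6(37.0) + 0.75(123.0) + 0.3(98.1) = 934.2
3) 1.4(579.5) + 1.5(123.0) = 995.8
4) 1.2(579.5) + 1.4(98.1) + 0.6(123.0) = 906.5
5) 1.4(579.5) = 811.3
The controlling combination is 3, giving 995.8 kN.

995.8 kN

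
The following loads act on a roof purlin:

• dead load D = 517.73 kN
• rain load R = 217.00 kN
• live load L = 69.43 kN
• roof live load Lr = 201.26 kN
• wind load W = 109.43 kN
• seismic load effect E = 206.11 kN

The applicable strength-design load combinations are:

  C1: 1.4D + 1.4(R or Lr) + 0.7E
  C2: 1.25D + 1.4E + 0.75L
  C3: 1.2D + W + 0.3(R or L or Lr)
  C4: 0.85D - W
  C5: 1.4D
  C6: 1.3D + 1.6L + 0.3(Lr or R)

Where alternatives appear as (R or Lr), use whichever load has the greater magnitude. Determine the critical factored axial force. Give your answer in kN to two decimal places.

1172.90 kN

(R or Lr) → R = 217.00 kN; (R or L or Lr) → R = 217.00 kN; (Lr or R) → R = 217.00 kN.
C1: 1.4(517.73) + 1.4(217.00) + 0.7(206.11) = 1172.90
C2: 1.25(517.73) + 1.4(206.11) + 0.75(69.43) = 987.79
C3: 1.2(517.73) + 1.0(109.43) + 0.3(217.00) = 795.81
C4: 0.85(517.73) - 1.0(109.43) = 330.64
C5: 1.4(517.73) = 724.82
C6: 1.3(517.73) + 1.6(69.43) + 0.3(217.00) = 849.24
Combination 1 governs: N_u = 1172.90 kN.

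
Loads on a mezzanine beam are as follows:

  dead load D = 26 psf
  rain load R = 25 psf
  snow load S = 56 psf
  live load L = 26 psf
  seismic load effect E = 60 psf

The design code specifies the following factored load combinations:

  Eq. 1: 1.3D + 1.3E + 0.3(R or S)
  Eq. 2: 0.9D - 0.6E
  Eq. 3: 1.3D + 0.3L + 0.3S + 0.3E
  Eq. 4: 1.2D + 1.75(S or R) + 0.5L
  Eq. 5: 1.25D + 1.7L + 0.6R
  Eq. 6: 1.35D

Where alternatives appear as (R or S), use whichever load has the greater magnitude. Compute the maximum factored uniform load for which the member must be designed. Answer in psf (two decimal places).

(R or S) → S = 56 psf; (S or R) → S = 56 psf.
Eq. 1: 1.3(26) + 1.3(60) + 0.3(56) = 33.80 + 78.00 + 16.80 = 128.60
Eq. 2: 0.9(26) - 0.6(60) = 23.40 - 36.00 = -12.60
Eq. 3: 1.3(26) + 0.3(26) + 0.3(56) + 0.3(60) = 33.80 + 7.80 + 16.80 + 18.00 = 76.40
Eq. 4: 1.2(26) + 1.75(56) + 0.5(26) = 31.20 + 98.00 + 13.00 = 142.20
Eq. 5: 1.25(26) + 1.7(26) + 0.6(25) = 32.50 + 44.20 + 15.00 = 91.70
Eq. 6: 1.35(26) = 35.10
The controlling combination is 4, giving 142.20 psf.

142.20 psf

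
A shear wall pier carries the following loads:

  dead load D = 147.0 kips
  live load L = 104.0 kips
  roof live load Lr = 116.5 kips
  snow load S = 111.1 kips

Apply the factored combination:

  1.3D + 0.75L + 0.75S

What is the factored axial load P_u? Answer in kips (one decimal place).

352.4 kips

1.3(147.0) + 0.75(104.0) + 0.75(111.1) = 352.4
P_u = 352.4 kips.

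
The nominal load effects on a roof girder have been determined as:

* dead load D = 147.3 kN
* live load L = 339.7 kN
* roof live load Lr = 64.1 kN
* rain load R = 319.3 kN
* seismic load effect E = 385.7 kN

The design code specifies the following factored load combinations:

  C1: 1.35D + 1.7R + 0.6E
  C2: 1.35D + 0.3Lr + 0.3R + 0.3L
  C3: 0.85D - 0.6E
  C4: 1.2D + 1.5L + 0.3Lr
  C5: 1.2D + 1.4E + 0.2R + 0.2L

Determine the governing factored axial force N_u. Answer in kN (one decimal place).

973.1 kN

C1: 1.35(147.3) + 1.7(319.3) + 0.6(385.7) = 973.1
C2: 1.35(147.3) + 0.3(64.1) + 0.3(319.3) + 0.3(339.7) = 415.8
C3: 0.85(147.3) - 0.6(385.7) = -106.2
C4: 1.2(147.3) + 1.5(339.7) + 0.3(64.1) = 705.5
C5: 1.2(147.3) + 1.4(385.7) + 0.2(319.3) + 0.2(339.7) = 848.5
Combination 1 governs: N_u = 973.1 kN.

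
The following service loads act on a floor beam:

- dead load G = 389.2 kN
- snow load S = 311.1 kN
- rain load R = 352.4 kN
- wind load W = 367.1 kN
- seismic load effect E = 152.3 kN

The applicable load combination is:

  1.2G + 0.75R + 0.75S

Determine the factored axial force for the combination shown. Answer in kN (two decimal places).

1.2(389.2) + 0.75(352.4) + 0.75(311.1) = 467.04 + 264.30 + 233.33 = 964.67
N_u = 964.67 kN.

964.67 kN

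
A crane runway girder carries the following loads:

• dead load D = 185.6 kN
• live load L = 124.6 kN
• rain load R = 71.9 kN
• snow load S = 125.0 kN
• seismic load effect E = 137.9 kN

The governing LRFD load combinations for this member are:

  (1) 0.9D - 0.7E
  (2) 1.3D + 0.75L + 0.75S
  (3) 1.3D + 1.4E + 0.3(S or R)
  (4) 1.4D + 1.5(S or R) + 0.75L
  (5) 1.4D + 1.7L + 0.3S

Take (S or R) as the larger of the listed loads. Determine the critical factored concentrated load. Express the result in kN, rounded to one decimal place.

(S or R) → S = 125.0 kN.
(1) 0.9(185.6) - 0.7(137.9) = 167.0 - 96.5 = 70.5
(2) 1.3(185.6) + 0.75(124.6) + 0.75(125.0) = 428.5
(3) 1.3(185.6) + 1.4(137.9) + 0.3(125.0) = 471.8
(4) 1.4(185.6) + 1.5(125.0) + 0.75(124.6) = 259.8 + 187.5 + 93.5 = 540.8
(5) 1.4(185.6) + 1.7(124.6) + 0.3(125.0) = 509.2
Combination 4 governs: P_u = 540.8 kN.

540.8 kN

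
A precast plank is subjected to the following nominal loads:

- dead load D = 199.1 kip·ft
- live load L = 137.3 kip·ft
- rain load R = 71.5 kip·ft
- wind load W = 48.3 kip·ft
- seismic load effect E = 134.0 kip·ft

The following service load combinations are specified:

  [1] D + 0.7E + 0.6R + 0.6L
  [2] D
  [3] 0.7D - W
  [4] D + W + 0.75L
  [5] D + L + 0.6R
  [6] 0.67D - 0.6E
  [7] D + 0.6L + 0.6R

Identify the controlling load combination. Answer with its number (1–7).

[1] 1.0(199.1) + 0.7(134.0) + 0.6(71.5) + 0.6(137.3) = 199.1 + 93.8 + 42.9 + 82.4 = 418.2
[2] 1.0(199.1) = 199.1
[3] 0.7(199.1) - 1.0(48.3) = 139.4 - 48.3 = 91.1
[4] 1.0(199.1) + 1.0(48.3) + 0.75(137.3) = 199.1 + 48.3 + 103.0 = 350.4
[5] 1.0(199.1) + 1.0(137.3) + 0.6(71.5) = 199.1 + 137.3 + 42.9 = 379.3
[6] 0.67(199.1) - 0.6(134.0) = 133.4 - 80.4 = 53.0
[7] 1.0(199.1) + 0.6(137.3) + 0.6(71.5) = 199.1 + 82.4 + 42.9 = 324.4
The largest value is 418.2 kip·ft from combination 1.

Combination 1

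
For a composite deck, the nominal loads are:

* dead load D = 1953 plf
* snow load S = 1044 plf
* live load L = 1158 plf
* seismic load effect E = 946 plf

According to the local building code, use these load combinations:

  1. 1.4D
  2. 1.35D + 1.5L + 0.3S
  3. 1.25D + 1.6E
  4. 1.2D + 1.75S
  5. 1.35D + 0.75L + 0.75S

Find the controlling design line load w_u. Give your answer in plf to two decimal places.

1. 1.4(1953) = 2734.20
2. 1.35(1953) + 1.5(1158) + 0.3(1044) = 2636.55 + 1737.00 + 313.20 = 4686.75
3. 1.25(1953) + 1.6(946) = 2441.25 + 1513.60 = 3954.85
4. 1.2(1953) + 1.75(1044) = 2343.60 + 1827.00 = 4170.60
5. 1.35(1953) + 0.75(1158) + 0.75(1044) = 2636.55 + 868.50 + 783.00 = 4288.05
Combination 2 governs: w_u = 4686.75 plf.

4686.75 plf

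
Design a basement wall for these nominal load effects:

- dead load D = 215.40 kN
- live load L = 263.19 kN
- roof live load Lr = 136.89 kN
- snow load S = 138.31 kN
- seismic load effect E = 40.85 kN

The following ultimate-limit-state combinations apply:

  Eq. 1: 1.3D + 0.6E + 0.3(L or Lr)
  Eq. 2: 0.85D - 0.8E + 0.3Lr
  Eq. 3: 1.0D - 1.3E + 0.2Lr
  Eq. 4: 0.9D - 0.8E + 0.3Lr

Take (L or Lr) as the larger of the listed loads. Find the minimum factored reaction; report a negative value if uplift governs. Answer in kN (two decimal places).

189.67 kN

(L or Lr) → L = 263.19 kN.
Eq. 1: 1.3(215.40) + 0.6(40.85) + 0.3(263.19) = 383.49
Eq. 2: 0.85(215.40) - 0.8(40.85) + 0.3(136.89) = 191.48
Eq. 3: 1.0(215.40) - 1.3(40.85) + 0.2(136.89) = 189.67
Eq. 4: 0.9(215.40) - 0.8(40.85) + 0.3(136.89) = 202.25
Combination 3 gives the minimum: 189.67 kN.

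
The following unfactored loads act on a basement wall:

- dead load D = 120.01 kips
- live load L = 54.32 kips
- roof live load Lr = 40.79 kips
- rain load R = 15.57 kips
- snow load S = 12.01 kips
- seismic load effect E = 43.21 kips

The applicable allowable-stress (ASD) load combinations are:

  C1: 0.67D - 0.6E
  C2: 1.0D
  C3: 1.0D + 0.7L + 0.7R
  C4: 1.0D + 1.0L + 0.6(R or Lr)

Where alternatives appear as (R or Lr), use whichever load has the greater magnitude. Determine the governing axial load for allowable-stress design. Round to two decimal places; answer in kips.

198.80 kips

(R or Lr) → Lr = 40.79 kips.
C1: 0.67(120.01) - 0.6(43.21) = 80.41 - 25.93 = 54.48
C2: 1.0(120.01) = 120.01
C3: 1.0(120.01) + 0.7(54.32) + 0.7(15.57) = 120.01 + 38.02 + 10.90 = 168.93
C4: 1.0(120.01) + 1.0(54.32) + 0.6(40.79) = 120.01 + 54.32 + 24.47 = 198.80
Combination 4 governs: P = 198.80 kips.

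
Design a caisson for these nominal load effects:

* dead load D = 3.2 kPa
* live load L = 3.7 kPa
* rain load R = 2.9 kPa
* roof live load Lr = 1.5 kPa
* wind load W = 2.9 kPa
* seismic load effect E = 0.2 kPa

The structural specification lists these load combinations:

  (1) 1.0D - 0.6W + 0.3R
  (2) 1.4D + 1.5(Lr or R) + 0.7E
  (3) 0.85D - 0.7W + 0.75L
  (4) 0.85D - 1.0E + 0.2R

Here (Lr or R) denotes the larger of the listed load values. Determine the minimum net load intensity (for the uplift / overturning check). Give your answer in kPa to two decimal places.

(Lr or R) → R = 2.9 kPa.
(1) 1.0(3.2) - 0.6(2.9) + 0.3(2.9) = 3.20 - 1.74 + 0.87 = 2.33
(2) 1.4(3.2) + 1.5(2.9) + 0.7(0.2) = 4.48 + 4.35 + 0.14 = 8.97
(3) 0.85(3.2) - 0.7(2.9) + 0.75(3.7) = 2.72 - 2.03 + 2.78 = 3.47
(4) 0.85(3.2) - 1.0(0.2) + 0.2(2.9) = 2.72 - 0.20 + 0.58 = 3.10
Combination 1 gives the minimum: 2.33 kPa.

2.33 kPa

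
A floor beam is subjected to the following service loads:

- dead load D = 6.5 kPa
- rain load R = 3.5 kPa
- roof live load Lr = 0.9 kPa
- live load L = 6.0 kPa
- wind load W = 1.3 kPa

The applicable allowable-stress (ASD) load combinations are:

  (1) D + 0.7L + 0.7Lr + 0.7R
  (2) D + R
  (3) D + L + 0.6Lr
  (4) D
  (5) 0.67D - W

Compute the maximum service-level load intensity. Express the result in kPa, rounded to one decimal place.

(1) 1.0(6.5) + 0.7(6.0) + 0.7(0.9) + 0.7(3.5) = 13.8
(2) 1.0(6.5) + 1.0(3.5) = 10.0
(3) 1.0(6.5) + 1.0(6.0) + 0.6(0.9) = 13.0
(4) 1.0(6.5) = 6.5
(5) 0.67(6.5) - 1.0(1.3) = 3.1
Combination 1 governs: q = 13.8 kPa.

13.8 kPa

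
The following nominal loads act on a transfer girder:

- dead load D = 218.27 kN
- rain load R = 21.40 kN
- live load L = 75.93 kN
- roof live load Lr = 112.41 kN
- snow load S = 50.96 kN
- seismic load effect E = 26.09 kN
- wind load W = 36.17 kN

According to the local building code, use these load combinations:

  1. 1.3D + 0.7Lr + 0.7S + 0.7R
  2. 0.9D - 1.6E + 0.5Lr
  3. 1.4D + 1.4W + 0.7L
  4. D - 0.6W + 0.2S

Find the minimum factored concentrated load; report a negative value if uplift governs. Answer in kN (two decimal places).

1. 1.3(218.27) + 0.7(112.41) + 0.7(50.96) + 0.7(21.40) = 283.75 + 78.69 + 35.67 + 14.98 = 413.09
2. 0.9(218.27) - 1.6(26.09) + 0.5(112.41) = 210.90
3. 1.4(218.27) + 1.4(36.17) + 0.7(75.93) = 305.58 + 50.64 + 53.15 = 409.37
4. 1.0(218.27) - 0.6(36.17) + 0.2(50.96) = 218.27 - 21.70 + 10.19 = 206.76
Combination 4 gives the minimum: 206.76 kN.

206.76 kN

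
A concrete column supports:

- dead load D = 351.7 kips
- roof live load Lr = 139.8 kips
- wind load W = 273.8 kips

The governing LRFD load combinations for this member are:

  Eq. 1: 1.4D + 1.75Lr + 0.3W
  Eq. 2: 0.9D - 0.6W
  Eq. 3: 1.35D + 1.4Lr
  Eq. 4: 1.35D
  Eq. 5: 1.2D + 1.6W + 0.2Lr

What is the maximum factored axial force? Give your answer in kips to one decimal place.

Eq. 1: 1.4(351.7) + 1.75(139.8) + 0.3(273.8) = 492.4 + 244.7 + 82.1 = 819.2
Eq. 2: 0.9(351.7) - 0.6(273.8) = 152.3
Eq. 3: 1.35(351.7) + 1.4(139.8) = 474.8 + 195.7 = 670.5
Eq. 4: 1.35(351.7) = 474.8
Eq. 5: 1.2(351.7) + 1.6(273.8) + 0.2(139.8) = 422.0 + 438.1 + 28.0 = 888.1
Maximum is from combination 5.

888.1 kips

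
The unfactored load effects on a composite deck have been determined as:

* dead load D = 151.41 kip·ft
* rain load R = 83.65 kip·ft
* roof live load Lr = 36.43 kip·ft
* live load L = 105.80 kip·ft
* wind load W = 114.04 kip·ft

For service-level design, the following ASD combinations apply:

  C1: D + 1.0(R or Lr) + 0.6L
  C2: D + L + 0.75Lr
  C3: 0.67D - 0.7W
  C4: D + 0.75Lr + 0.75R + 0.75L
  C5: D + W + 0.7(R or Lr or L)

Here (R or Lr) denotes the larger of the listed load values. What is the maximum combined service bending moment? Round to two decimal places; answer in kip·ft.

339.51 kip·ft

(R or Lr) → R = 83.65 kip·ft; (R or Lr or L) → L = 105.80 kip·ft.
C1: 1.0(151.41) + 1.0(83.65) + 0.6(105.80) = 151.41 + 83.65 + 63.48 = 298.54
C2: 1.0(151.41) + 1.0(105.80) + 0.75(36.43) = 151.41 + 105.80 + 27.32 = 284.53
C3: 0.67(151.41) - 0.7(114.04) = 21.62
C4: 1.0(151.41) + 0.75(36.43) + 0.75(83.65) + 0.75(105.80) = 151.41 + 27.32 + 62.74 + 79.35 = 320.82
C5: 1.0(151.41) + 1.0(114.04) + 0.7(105.80) = 151.41 + 114.04 + 74.06 = 339.51
Combination 5 governs: M = 339.51 kip·ft.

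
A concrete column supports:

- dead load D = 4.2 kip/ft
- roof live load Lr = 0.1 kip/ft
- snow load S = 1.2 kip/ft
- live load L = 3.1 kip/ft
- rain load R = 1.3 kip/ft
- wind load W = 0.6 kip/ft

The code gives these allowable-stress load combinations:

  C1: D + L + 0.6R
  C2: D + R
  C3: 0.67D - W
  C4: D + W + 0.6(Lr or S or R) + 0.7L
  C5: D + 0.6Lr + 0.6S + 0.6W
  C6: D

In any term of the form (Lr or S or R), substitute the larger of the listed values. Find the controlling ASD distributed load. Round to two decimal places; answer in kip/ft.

(Lr or S or R) → R = 1.3 kip/ft.
C1: 1.0(4.2) + 1.0(3.1) + 0.6(1.3) = 4.20 + 3.10 + 0.78 = 8.08
C2: 1.0(4.2) + 1.0(1.3) = 4.20 + 1.30 = 5.50
C3: 0.67(4.2) - 1.0(0.6) = 2.81 - 0.60 = 2.21
C4: 1.0(4.2) + 1.0(0.6) + 0.6(1.3) + 0.7(3.1) = 4.20 + 0.60 + 0.78 + 2.17 = 7.75
C5: 1.0(4.2) + 0.6(0.1) + 0.6(1.2) + 0.6(0.6) = 4.20 + 0.06 + 0.72 + 0.36 = 5.34
C6: 1.0(4.2) = 4.20
Maximum is from combination 1.

8.08 kip/ft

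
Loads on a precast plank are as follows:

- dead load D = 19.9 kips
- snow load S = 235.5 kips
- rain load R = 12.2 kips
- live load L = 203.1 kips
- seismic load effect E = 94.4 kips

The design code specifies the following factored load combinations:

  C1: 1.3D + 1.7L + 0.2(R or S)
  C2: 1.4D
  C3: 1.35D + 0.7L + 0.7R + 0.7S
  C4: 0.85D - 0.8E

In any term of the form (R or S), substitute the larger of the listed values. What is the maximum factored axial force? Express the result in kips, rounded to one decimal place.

(R or S) → S = 235.5 kips.
C1: 1.3(19.9) + 1.7(203.1) + 0.2(235.5) = 418.2
C2: 1.4(19.9) = 27.9
C3: 1.35(19.9) + 0.7(203.1) + 0.7(12.2) + 0.7(235.5) = 342.4
C4: 0.85(19.9) - 0.8(94.4) = 16.9 - 75.5 = -58.6
The controlling combination is 1, giving 418.2 kips.

418.2 kips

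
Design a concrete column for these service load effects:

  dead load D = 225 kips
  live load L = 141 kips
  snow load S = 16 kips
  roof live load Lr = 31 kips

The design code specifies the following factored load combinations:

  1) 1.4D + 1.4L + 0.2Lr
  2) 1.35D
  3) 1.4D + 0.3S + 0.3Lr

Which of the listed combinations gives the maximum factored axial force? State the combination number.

1) 1.4(225) + 1.4(141) + 0.2(31) = 315.00 + 197.40 + 6.20 = 518.60
2) 1.35(225) = 303.75
3) 1.4(225) + 0.3(16) + 0.3(31) = 315.00 + 4.80 + 9.30 = 329.10
The largest value is 518.60 kips from combination 1.

Combination 1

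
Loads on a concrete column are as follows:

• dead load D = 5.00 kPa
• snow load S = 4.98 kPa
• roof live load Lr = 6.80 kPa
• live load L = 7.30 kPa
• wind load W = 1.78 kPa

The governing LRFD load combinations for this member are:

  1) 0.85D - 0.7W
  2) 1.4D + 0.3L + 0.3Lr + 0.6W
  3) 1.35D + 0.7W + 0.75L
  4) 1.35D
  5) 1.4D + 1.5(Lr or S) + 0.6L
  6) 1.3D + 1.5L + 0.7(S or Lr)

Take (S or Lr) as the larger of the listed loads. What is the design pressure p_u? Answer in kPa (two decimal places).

22.21 kPa

(Lr or S) → Lr = 6.80 kPa; (S or Lr) → Lr = 6.80 kPa.
1) 0.85(5.00) - 0.7(1.78) = 3.00
2) 1.4(5.00) + 0.3(7.30) + 0.3(6.80) + 0.6(1.78) = 12.30
3) 1.35(5.00) + 0.7(1.78) + 0.75(7.30) = 13.47
4) 1.35(5.00) = 6.75
5) 1.4(5.00) + 1.5(6.80) + 0.6(7.30) = 21.58
6) 1.3(5.00) + 1.5(7.30) + 0.7(6.80) = 22.21
The controlling combination is 6, giving 22.21 kPa.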